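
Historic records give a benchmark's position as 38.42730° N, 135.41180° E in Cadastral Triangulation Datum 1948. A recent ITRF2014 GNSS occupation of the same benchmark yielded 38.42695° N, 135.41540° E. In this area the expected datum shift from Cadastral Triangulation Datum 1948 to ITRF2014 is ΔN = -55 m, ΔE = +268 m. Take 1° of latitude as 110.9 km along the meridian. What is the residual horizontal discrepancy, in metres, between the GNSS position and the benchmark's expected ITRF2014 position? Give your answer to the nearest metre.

Observed coordinate differences: Δφ = -0.00035°, Δλ = +0.00360°.
Converting to metres (1° lat = 110900 m, cos φ = 0.783397): observed ΔN = -38.8 m, observed ΔE = 312.8 m.
Subtracting the expected shift leaves a residual of -38.8 − (-55) = 16.2 m north and 312.8 − (268) = 44.8 m east.
Residual distance = √(16.2² + 44.8²) = 47.6 m.

48 m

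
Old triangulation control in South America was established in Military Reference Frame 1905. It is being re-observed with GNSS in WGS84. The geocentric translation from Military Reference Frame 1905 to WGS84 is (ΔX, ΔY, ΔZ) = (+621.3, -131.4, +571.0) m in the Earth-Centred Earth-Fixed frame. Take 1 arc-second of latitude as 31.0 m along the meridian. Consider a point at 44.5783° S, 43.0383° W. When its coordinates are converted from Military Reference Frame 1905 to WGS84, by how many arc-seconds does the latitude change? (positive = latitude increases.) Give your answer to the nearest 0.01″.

Δφ = 25.43″

sin φ = -0.701883, cos φ = 0.712292, sin λ = -0.682487, cos λ = 0.730898.
North component: ΔN = −sin φ cos λ·ΔX − sin φ sin λ·ΔY + cos φ·ΔZ = −(-0.701883)(0.730898)(621.3) − (-0.701883)(-0.682487)(-131.4) + (0.712292)(571.0) = 788.39 m.
1° of latitude spans 3600 × 31.00 = 111600 m, so Δφ = 788.39 / 111600 × 3600 = 25.432″.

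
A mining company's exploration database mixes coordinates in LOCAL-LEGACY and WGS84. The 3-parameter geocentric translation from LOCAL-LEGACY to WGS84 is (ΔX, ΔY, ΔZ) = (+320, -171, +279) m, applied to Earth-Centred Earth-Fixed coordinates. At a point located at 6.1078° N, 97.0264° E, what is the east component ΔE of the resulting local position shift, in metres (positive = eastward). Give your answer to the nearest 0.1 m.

At φ = 6.1078°, λ = 97.0264°: sin φ = 0.106399, cos φ = 0.994323, sin λ = 0.992490, cos λ = -0.122327.
ΔE = −sin λ·ΔX + cos λ·ΔY = −(0.992490)·(320) + (-0.122327)·(-171) = -296.68 m.

ΔE = -296.7 m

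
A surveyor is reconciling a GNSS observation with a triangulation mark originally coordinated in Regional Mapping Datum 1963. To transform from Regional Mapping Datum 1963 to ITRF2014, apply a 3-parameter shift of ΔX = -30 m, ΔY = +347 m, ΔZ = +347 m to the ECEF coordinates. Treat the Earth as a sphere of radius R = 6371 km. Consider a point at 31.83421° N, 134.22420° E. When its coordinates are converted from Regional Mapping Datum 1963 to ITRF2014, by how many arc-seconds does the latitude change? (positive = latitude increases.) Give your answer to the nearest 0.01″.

Δφ = 4.94″

sin φ = 0.527463, cos φ = 0.849578, sin λ = 0.716616, cos λ = -0.697468.
North component: ΔN = −sin φ cos λ·ΔX − sin φ sin λ·ΔY + cos φ·ΔZ = −(0.527463)(-0.697468)(-30) − (0.527463)(0.716616)(347) + (0.849578)(347) = 152.60 m.
1° of latitude spans πR/180 = 111195 m, so Δφ = 152.60 / 111195 × 3600 = 4.941″.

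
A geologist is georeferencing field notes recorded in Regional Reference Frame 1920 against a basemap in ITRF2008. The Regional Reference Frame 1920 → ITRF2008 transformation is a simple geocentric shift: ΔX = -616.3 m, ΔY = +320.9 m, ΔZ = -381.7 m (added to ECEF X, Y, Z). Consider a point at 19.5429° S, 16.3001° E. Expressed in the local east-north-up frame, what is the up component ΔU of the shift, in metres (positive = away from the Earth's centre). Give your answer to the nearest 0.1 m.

ΔU = -344.9 m

The local up (radial) axis is (cos φ cos λ, cos φ sin λ, sin φ), giving ΔU = -557.451 + 84.878 + 127.683 = -344.89 m.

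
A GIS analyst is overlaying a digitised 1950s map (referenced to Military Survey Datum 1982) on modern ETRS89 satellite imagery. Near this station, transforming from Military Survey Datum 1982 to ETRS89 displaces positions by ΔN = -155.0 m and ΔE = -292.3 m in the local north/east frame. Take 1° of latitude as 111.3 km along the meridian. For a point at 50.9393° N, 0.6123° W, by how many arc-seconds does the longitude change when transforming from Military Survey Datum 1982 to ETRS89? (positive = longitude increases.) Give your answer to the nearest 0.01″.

Δλ = -15.00″

At latitude 50.9393°, cos φ = 0.630143.
1° of longitude at this latitude = 111.3 × cos φ = 70.13 km, so Δλ = -292.3 / 70135.0 = -0.0041677° = -15.004″.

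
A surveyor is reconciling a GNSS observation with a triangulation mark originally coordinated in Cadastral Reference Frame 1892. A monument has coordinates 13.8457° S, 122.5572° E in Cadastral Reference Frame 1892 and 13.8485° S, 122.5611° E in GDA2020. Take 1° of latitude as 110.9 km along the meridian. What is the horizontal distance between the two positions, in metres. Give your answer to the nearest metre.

522 m

Δφ = -13.8485° − -13.8457° = -0.0028°; Δλ = 122.5611° − 122.5572° = +0.0039°.
ΔN = Δφ × 110900 = -310.5 m; ΔE = Δλ × 110900 × cos(-13.8457°) = +0.0039 × 110900 × 0.970944 = 419.9 m.
Distance = √(ΔE² + ΔN²) = √(419.9² + (-310.5)²) = 522.3 m.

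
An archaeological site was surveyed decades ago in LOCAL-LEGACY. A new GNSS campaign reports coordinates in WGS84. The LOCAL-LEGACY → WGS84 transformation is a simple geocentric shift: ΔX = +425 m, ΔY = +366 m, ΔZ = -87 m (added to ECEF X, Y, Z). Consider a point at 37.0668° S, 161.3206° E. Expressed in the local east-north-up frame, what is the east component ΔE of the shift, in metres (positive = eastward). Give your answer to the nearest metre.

ΔE = -483 m

The local east axis at (φ, λ) is (−sin λ, cos λ, 0), so ΔE = −sin(161.3206°)·425 + cos(161.3206°)·366 = -482.84 m.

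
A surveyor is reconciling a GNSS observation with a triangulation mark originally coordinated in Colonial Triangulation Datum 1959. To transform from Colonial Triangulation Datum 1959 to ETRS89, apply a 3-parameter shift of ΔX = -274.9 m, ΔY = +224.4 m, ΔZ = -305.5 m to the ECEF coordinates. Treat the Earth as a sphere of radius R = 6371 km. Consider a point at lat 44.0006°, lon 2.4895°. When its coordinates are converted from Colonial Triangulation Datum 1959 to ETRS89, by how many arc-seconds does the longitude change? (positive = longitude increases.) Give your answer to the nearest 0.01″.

Δλ = 10.63″

sin φ = 0.694666, cos φ = 0.719333, sin λ = 0.043436, cos λ = 0.999056.
East component: ΔE = −sin λ·ΔX + cos λ·ΔY = −(0.043436)(-274.9) + (0.999056)(224.4) = 236.13 m.
1° of latitude spans πR/180 = 111195 m; at latitude φ, 1° of longitude spans that × cos φ = 79986.1 m, so Δλ = 236.13 / 79986.1 × 3600 = 10.628″.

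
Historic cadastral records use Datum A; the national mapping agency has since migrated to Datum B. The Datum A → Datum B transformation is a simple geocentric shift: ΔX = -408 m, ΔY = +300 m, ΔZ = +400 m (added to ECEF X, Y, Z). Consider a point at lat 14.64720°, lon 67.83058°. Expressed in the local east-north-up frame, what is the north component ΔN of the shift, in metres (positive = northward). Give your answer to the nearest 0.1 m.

At φ = 14.64720°, λ = 67.83058°: sin φ = 0.252866, cos φ = 0.967501, sin λ = 0.926072, cos λ = 0.377347.
ΔN = −sin φ cos λ·ΔX − sin φ sin λ·ΔY + cos φ·ΔZ = −(0.252866)(0.377347)(-408) − (0.252866)(0.926072)(300) + (0.967501)(400) = 355.68 m.

ΔN = 355.7 m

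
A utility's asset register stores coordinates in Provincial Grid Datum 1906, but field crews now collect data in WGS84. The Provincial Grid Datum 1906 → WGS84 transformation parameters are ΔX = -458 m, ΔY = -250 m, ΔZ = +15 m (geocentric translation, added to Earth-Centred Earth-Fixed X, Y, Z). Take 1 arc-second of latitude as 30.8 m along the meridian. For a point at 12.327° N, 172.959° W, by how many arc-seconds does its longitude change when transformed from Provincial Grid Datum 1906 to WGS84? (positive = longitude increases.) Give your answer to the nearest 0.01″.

Δλ = 6.38″

sin φ = 0.213491, cos φ = 0.976945, sin λ = -0.122580, cos λ = -0.992459.
East component: ΔE = −sin λ·ΔX + cos λ·ΔY = −(-0.122580)(-458) + (-0.992459)(-250) = 191.97 m.
1° of latitude spans 3600 × 30.80 = 110880 m; at latitude φ, 1° of longitude spans that × cos φ = 108323.7 m, so Δλ = 191.97 / 108323.7 × 3600 = 6.380″.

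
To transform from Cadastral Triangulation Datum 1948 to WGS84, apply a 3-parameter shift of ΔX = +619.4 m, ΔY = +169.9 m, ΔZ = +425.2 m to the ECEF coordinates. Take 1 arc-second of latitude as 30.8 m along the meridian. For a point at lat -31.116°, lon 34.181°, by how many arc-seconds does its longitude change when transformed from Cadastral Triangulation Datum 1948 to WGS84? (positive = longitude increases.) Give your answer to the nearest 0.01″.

Δλ = -7.87″

sin φ = -0.516772, cos φ = 0.856123, sin λ = 0.561809, cos λ = 0.827267.
East component: ΔE = −sin λ·ΔX + cos λ·ΔY = −(0.561809)(619.4) + (0.827267)(169.9) = -207.43 m.
1° of latitude spans 3600 × 30.80 = 110880 m; at latitude φ, 1° of longitude spans that × cos φ = 94926.9 m, so Δλ = -207.43 / 94926.9 × 3600 = -7.867″.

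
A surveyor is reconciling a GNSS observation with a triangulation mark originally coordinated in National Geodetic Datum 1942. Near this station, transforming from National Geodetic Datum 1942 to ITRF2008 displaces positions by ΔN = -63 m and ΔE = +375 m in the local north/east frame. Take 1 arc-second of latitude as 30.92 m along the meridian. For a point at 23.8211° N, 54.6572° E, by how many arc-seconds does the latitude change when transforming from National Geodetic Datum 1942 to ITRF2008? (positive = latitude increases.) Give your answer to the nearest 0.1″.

1″ of latitude = 30.92 m, so Δφ = -63.0 / 30.92 = -2.038″.

Δφ = -2.0″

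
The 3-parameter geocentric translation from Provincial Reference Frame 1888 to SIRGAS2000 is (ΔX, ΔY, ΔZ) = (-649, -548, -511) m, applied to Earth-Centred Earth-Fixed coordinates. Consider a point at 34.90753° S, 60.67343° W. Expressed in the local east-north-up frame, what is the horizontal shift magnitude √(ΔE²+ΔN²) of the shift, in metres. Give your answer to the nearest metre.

896 m

At φ = -34.90753°, λ = -60.67343°: sin φ = -0.572254, cos φ = 0.820077, sin λ = -0.871842, cos λ = 0.489787.
ΔE = −sin λ·ΔX + cos λ·ΔY = −(-0.871842)·(-649) + (0.489787)·(-548) = -834.23 m.
ΔN = −sin φ cos λ·ΔX − sin φ sin λ·ΔY + cos φ·ΔZ = −(-0.572254)(0.489787)(-649) − (-0.572254)(-0.871842)(-548) + (0.820077)(-511) = -327.56 m.
Horizontal magnitude = √(ΔE² + ΔN²) = √((-834.23)² + (-327.56)²) = 896.23 m.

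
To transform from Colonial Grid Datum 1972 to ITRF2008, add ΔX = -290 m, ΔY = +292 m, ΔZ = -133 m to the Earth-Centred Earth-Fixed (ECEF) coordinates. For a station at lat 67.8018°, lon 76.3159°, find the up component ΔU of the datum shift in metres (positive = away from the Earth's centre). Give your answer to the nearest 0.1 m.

The local up (radial) axis is (cos φ cos λ, cos φ sin λ, sin φ), giving ΔU = -25.920 + 107.190 − 123.142 = -41.87 m.

ΔU = -41.9 m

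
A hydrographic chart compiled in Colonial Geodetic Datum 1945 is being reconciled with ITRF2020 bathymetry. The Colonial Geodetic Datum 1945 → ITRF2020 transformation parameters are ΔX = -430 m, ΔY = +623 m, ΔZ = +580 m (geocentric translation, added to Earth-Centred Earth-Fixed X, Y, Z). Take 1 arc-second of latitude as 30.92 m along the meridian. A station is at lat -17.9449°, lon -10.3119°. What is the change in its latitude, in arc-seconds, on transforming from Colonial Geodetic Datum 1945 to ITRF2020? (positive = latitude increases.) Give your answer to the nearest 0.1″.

Δφ = 12.5″

sin φ = -0.308102, cos φ = 0.951353, sin λ = -0.179007, cos λ = 0.983848.
North component: ΔN = −sin φ cos λ·ΔX − sin φ sin λ·ΔY + cos φ·ΔZ = −(-0.308102)(0.983848)(-430) − (-0.308102)(-0.179007)(623) + (0.951353)(580) = 387.08 m.
1° of latitude spans 3600 × 30.92 = 111312 m, so Δφ = 387.08 / 111312 × 3600 = 12.519″.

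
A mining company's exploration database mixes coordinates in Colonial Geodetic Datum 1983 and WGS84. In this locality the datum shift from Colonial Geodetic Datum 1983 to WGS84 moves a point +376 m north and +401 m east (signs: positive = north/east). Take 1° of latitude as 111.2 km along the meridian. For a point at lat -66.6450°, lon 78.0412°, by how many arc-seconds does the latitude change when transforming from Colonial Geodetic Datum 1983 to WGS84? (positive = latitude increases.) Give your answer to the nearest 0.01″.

1° of latitude = 111.2 km, so Δφ = 376.0 / 111200 = 0.0033813° = 12.173″.

Δφ = 12.17″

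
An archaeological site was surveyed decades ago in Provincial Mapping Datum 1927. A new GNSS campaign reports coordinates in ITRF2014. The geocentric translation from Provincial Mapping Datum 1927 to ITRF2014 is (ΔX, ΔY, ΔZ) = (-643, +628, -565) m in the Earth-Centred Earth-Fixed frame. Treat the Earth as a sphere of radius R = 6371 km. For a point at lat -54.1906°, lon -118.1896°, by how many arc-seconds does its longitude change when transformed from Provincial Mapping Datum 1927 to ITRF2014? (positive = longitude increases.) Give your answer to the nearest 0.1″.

sin φ = -0.810968, cos φ = 0.585091, sin λ = -0.881389, cos λ = -0.472391.
East component: ΔE = −sin λ·ΔX + cos λ·ΔY = −(-0.881389)(-643) + (-0.472391)(628) = -863.39 m.
1° of latitude spans πR/180 = 111195 m; at latitude φ, 1° of longitude spans that × cos φ = 65059.1 m, so Δλ = -863.39 / 65059.1 × 3600 = -47.775″.

Δλ = -47.8″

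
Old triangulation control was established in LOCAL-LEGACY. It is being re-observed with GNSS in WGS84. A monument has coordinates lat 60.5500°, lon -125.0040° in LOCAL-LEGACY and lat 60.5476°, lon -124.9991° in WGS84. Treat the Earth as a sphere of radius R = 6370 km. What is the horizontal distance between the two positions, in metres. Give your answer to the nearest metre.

378 m

Δφ = 60.5476° − 60.5500° = -0.0024°; Δλ = -124.9991° − -125.0040° = +0.0049°.
1° along a meridian = πR/180 = 111177 m.
ΔN = Δφ × 111177 = -266.8 m; ΔE = Δλ × 111177 × cos(60.5500°) = +0.0049 × 111177 × 0.491664 = 267.8 m.
Distance = √(ΔE² + ΔN²) = √(267.8² + (-266.8)²) = 378.1 m.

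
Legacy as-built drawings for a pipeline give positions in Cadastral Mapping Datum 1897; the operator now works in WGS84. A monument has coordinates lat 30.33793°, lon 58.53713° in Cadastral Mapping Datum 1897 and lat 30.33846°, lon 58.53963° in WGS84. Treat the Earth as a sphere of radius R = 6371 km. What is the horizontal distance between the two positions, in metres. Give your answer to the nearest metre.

247 m

Δφ = 30.33846° − 30.33793° = +0.00053°; Δλ = 58.53963° − 58.53713° = +0.00250°.
1° along a meridian = πR/180 = 111195 m.
ΔN = Δφ × 111195 = 58.9 m; ΔE = Δλ × 111195 × cos(30.33793°) = +0.00250 × 111195 × 0.863061 = 239.9 m.
Distance = √(ΔE² + ΔN²) = √(239.9² + 58.9²) = 247.1 m.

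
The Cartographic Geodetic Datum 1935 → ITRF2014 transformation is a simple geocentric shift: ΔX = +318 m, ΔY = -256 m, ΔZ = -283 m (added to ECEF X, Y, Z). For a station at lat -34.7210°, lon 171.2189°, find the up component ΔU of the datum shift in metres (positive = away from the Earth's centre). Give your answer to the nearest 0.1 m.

ΔU = -129.2 m

At φ = -34.7210°, λ = 171.2189°: sin φ = -0.569581, cos φ = 0.821935, sin λ = 0.152660, cos λ = -0.988279.
ΔU = cos φ cos λ·ΔX + cos φ sin λ·ΔY + sin φ·ΔZ = (0.821935)(-0.988279)(318) + (0.821935)(0.152660)(-256) + (-0.569581)(-283) = -129.24 m.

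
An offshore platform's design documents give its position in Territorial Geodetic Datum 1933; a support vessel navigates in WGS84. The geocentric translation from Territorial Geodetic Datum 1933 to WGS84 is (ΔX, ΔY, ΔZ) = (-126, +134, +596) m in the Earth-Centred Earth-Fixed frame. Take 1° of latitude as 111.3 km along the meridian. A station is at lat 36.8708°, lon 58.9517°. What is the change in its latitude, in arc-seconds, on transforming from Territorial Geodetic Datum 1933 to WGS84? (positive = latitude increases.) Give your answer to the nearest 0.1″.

sin φ = 0.600013, cos φ = 0.799991, sin λ = 0.856733, cos λ = 0.515760.
North component: ΔN = −sin φ cos λ·ΔX − sin φ sin λ·ΔY + cos φ·ΔZ = −(0.600013)(0.515760)(-126) − (0.600013)(0.856733)(134) + (0.799991)(596) = 446.90 m.
1° of latitude spans 111300 m, so Δφ = 446.90 / 111300 × 3600 = 14.455″.

Δφ = 14.5″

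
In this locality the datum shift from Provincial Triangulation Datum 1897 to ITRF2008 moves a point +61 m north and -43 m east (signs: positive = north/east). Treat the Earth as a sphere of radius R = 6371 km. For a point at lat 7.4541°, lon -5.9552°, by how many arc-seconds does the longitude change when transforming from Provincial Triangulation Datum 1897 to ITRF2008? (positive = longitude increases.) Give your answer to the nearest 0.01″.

At latitude 7.4541°, cos φ = 0.991549.
One radian of longitude at latitude φ spans R cos φ, so Δλ = ΔE / (R cos φ) = -43.0 / (6371000 × 0.991549) = -6.8069e-06 rad = -1.404″.

Δλ = -1.40″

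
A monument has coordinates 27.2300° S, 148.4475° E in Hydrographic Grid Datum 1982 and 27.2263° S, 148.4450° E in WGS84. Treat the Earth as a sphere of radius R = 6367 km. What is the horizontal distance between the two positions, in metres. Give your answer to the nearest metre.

480 m

Δφ = -27.2263° − -27.2300° = +0.0037°; Δλ = 148.4450° − 148.4475° = -0.0025°.
1° along a meridian = πR/180 = 111125 m.
ΔN = Δφ × 111125 = 411.2 m; ΔE = Δλ × 111125 × cos(-27.2300°) = -0.0025 × 111125 × 0.889177 = -247.0 m.
Distance = √(ΔE² + ΔN²) = √((-247.0)² + 411.2²) = 479.7 m.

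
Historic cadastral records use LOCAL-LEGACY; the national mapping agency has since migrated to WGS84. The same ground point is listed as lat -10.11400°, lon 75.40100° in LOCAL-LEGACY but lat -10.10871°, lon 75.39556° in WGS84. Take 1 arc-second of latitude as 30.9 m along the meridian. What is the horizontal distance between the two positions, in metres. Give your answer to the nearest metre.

837 m

Δφ = -10.10871° − -10.11400° = +0.00529°; Δλ = 75.39556° − 75.40100° = -0.00544°.
1° of latitude = 3600 × 30.90 = 111240 m.
ΔN = Δφ × 111240 = 588.5 m; ΔE = Δλ × 111240 × cos(-10.11400°) = -0.00544 × 111240 × 0.984460 = -595.7 m.
Distance = √(ΔE² + ΔN²) = √((-595.7)² + 588.5²) = 837.4 m.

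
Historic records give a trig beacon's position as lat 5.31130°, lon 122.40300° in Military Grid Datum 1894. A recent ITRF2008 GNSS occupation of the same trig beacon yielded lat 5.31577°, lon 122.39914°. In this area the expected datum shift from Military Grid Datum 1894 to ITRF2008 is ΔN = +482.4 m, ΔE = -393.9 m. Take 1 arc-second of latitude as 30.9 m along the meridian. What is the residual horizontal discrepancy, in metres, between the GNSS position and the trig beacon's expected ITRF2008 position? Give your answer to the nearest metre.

37 m

Observed coordinate differences: Δφ = +0.00447°, Δλ = -0.00386°.
Converting to metres (1° lat = 111240 m, cos φ = 0.995706): observed ΔN = 497.2 m, observed ΔE = -427.5 m.
Subtracting the expected shift leaves a residual of 497.2 − (482.4) = 14.8 m north and -427.5 − (-393.9) = -33.6 m east.
Residual distance = √(14.8² + (-33.6)²) = 36.8 m.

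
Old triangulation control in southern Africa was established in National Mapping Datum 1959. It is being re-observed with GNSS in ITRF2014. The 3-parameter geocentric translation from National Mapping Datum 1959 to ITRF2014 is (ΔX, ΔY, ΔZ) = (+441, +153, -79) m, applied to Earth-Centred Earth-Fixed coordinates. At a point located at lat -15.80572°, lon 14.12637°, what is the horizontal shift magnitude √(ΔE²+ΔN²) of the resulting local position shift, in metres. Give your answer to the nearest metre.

At φ = -15.80572°, λ = 14.12637°: sin φ = -0.272376, cos φ = 0.962191, sin λ = 0.244061, cos λ = 0.969760.
ΔE = −sin λ·ΔX + cos λ·ΔY = −(0.244061)·(441) + (0.969760)·(153) = 40.74 m.
ΔN = −sin φ cos λ·ΔX − sin φ sin λ·ΔY + cos φ·ΔZ = −(-0.272376)(0.969760)(441) − (-0.272376)(0.244061)(153) + (0.962191)(-79) = 50.64 m.
Horizontal magnitude = √(ΔE² + ΔN²) = √(40.74² + 50.64²) = 65.00 m.

65 m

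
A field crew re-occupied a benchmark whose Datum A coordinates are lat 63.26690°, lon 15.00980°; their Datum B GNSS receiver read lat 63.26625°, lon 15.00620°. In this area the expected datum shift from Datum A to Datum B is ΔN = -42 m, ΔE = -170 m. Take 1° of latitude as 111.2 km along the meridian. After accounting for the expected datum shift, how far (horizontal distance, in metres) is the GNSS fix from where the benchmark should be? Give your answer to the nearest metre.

Observed coordinate differences: Δφ = -0.00065°, Δλ = -0.00360°.
Converting to metres (1° lat = 111200 m, cos φ = 0.449835): observed ΔN = -72.3 m, observed ΔE = -180.1 m.
Subtracting the expected shift leaves a residual of -72.3 − (-42) = -30.3 m north and -180.1 − (-170) = -10.1 m east.
Residual distance = √((-30.3)² + (-10.1)²) = 31.9 m.

32 m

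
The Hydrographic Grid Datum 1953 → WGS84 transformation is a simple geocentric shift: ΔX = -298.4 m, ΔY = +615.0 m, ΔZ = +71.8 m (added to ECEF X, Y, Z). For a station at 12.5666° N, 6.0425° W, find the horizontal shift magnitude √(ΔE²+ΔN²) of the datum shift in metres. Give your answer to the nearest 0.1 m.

598.9 m

At φ = 12.5666°, λ = -6.0425°: sin φ = 0.217574, cos φ = 0.976044, sin λ = -0.105266, cos λ = 0.994444.
ΔE = −sin λ·ΔX + cos λ·ΔY = −(-0.105266)·(-298.4) + (0.994444)·(615.0) = 580.17 m.
ΔN = −sin φ cos λ·ΔX − sin φ sin λ·ΔY + cos φ·ΔZ = −(0.217574)(0.994444)(-298.4) − (0.217574)(-0.105266)(615.0) + (0.976044)(71.8) = 148.73 m.
Horizontal magnitude = √(ΔE² + ΔN²) = √(580.17² + 148.73²) = 598.93 m.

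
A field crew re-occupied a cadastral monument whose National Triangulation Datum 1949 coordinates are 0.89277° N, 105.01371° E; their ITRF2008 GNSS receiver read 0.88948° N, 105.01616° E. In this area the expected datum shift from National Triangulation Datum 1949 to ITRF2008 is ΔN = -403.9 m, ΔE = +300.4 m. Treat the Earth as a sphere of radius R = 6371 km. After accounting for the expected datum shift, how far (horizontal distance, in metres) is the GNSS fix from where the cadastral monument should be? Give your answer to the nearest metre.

47 m

Observed coordinate differences: Δφ = -0.00329°, Δλ = +0.00245°.
Converting to metres (1° lat = 111195 m, cos φ = 0.999879): observed ΔN = -365.8 m, observed ΔE = 272.4 m.
Subtracting the expected shift leaves a residual of -365.8 − (-403.9) = 38.1 m north and 272.4 − (300.4) = -28.0 m east.
Residual distance = √(38.1² + (-28.0)²) = 47.3 m.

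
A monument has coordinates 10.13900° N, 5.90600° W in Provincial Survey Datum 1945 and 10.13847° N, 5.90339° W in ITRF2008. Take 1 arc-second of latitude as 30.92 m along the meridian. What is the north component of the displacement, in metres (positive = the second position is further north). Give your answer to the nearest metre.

ΔN = -59 m

Δφ = 10.13847° − 10.13900° = -0.00053°; Δλ = -5.90339° − -5.90600° = +0.00261°.
1° of latitude = 3600 × 30.92 = 111312 m.
ΔN = Δφ × 111312 = -59.0 m; ΔE = Δλ × 111312 × cos(10.13900°) = +0.00261 × 111312 × 0.984384 = 286.0 m.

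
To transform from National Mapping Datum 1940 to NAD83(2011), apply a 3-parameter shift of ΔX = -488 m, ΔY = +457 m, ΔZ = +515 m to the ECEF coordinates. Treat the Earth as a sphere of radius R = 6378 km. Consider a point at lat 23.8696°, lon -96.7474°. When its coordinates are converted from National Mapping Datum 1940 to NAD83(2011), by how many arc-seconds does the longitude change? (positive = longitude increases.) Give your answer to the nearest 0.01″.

Δλ = -19.04″

sin φ = 0.404656, cos φ = 0.914469, sin λ = -0.993074, cos λ = -0.117492.
East component: ΔE = −sin λ·ΔX + cos λ·ΔY = −(-0.993074)(-488) + (-0.117492)(457) = -538.31 m.
1° of latitude spans πR/180 = 111317 m; at latitude φ, 1° of longitude spans that × cos φ = 101796.0 m, so Δλ = -538.31 / 101796.0 × 3600 = -19.037″.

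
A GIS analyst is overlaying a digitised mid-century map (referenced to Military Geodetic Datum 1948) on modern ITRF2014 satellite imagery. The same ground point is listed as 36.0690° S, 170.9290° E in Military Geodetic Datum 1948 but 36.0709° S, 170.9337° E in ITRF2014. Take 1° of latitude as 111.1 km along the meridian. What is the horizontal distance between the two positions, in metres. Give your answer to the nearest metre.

472 m

Δφ = -36.0709° − -36.0690° = -0.0019°; Δλ = 170.9337° − 170.9290° = +0.0047°.
ΔN = Δφ × 111100 = -211.1 m; ΔE = Δλ × 111100 × cos(-36.0690°) = +0.0047 × 111100 × 0.808309 = 422.1 m.
Distance = √(ΔE² + ΔN²) = √(422.1² + (-211.1)²) = 471.9 m.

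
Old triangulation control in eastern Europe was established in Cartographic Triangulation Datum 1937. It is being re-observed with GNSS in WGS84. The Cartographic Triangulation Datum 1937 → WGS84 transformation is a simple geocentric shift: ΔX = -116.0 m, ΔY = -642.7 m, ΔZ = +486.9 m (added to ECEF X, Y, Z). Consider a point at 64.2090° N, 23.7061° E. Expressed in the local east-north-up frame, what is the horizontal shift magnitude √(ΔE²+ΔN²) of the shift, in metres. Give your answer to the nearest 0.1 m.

765.1 m

At φ = 64.2090°, λ = 23.7061°: sin φ = 0.900387, cos φ = 0.435090, sin λ = 0.402045, cos λ = 0.915620.
ΔE = −sin λ·ΔX + cos λ·ΔY = −(0.402045)·(-116.0) + (0.915620)·(-642.7) = -541.83 m.
ΔN = −sin φ cos λ·ΔX − sin φ sin λ·ΔY + cos φ·ΔZ = −(0.900387)(0.915620)(-116.0) − (0.900387)(0.402045)(-642.7) + (0.435090)(486.9) = 540.13 m.
Horizontal magnitude = √(ΔE² + ΔN²) = √((-541.83)² + 540.13²) = 765.06 m.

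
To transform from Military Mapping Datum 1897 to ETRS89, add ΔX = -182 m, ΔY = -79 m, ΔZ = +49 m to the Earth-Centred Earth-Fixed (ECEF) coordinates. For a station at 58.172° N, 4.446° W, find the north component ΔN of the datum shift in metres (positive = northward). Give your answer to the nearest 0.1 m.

ΔN = 174.8 m

At φ = 58.172°, λ = -4.446°: sin φ = 0.849635, cos φ = 0.527371, sin λ = -0.077519, cos λ = 0.996991.
ΔN = −sin φ cos λ·ΔX − sin φ sin λ·ΔY + cos φ·ΔZ = −(0.849635)(0.996991)(-182) − (0.849635)(-0.077519)(-79) + (0.527371)(49) = 174.81 m.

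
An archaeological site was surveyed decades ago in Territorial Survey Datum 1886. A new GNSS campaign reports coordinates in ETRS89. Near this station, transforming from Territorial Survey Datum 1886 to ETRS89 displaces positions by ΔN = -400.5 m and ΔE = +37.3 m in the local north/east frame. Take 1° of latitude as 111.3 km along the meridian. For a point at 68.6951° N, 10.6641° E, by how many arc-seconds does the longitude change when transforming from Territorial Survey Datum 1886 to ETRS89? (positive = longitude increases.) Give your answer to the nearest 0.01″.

Δλ = 3.32″

At latitude 68.6951°, cos φ = 0.363331.
1° of longitude at this latitude = 111.3 × cos φ = 40.44 km, so Δλ = 37.3 / 40438.7 = 0.0009224° = 3.321″.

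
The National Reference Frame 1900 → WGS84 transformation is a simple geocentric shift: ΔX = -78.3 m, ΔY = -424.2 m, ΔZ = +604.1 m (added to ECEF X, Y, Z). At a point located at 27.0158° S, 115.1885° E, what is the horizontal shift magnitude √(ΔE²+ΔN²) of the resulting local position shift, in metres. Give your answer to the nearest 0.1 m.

At φ = -27.0158°, λ = 115.1885°: sin φ = -0.454236, cos φ = 0.890881, sin λ = 0.904912, cos λ = -0.425598.
ΔE = −sin λ·ΔX + cos λ·ΔY = −(0.904912)·(-78.3) + (-0.425598)·(-424.2) = 251.39 m.
ΔN = −sin φ cos λ·ΔX − sin φ sin λ·ΔY + cos φ·ΔZ = −(-0.454236)(-0.425598)(-78.3) − (-0.454236)(0.904912)(-424.2) + (0.890881)(604.1) = 378.95 m.
Horizontal magnitude = √(ΔE² + ΔN²) = √(251.39² + 378.95²) = 454.76 m.

454.8 m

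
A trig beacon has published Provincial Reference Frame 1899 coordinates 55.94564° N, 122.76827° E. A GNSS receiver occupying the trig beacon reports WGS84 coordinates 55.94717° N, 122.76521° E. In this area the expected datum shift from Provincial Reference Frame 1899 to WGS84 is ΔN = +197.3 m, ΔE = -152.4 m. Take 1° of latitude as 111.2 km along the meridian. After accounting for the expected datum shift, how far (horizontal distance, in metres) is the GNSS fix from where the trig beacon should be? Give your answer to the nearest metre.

47 m

Observed coordinate differences: Δφ = +0.00153°, Δλ = -0.00306°.
Converting to metres (1° lat = 111200 m, cos φ = 0.559979): observed ΔN = 170.1 m, observed ΔE = -190.5 m.
Subtracting the expected shift leaves a residual of 170.1 − (197.3) = -27.2 m north and -190.5 − (-152.4) = -38.1 m east.
Residual distance = √((-27.2)² + (-38.1)²) = 46.8 m.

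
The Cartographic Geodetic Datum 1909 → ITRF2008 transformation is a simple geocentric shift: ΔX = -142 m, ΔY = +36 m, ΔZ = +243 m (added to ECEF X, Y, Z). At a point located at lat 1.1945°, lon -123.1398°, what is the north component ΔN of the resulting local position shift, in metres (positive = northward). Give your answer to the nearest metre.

At φ = 1.1945°, λ = -123.1398°: sin φ = 0.020846, cos φ = 0.999783, sin λ = -0.837339, cos λ = -0.546684.
ΔN = −sin φ cos λ·ΔX − sin φ sin λ·ΔY + cos φ·ΔZ = −(0.020846)(-0.546684)(-142) − (0.020846)(-0.837339)(36) + (0.999783)(243) = 241.96 m.

ΔN = 242 m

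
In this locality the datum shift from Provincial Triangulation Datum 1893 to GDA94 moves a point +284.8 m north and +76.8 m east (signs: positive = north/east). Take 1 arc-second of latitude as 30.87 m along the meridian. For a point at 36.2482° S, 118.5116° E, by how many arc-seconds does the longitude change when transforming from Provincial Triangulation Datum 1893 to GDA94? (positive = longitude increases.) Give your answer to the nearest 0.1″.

At latitude -36.2482°, cos φ = 0.806463.
1″ of longitude at this latitude = 30.87 × cos φ = 24.8955 m, so Δλ = 76.8 / 24.8955 = 3.085″.

Δλ = 3.1″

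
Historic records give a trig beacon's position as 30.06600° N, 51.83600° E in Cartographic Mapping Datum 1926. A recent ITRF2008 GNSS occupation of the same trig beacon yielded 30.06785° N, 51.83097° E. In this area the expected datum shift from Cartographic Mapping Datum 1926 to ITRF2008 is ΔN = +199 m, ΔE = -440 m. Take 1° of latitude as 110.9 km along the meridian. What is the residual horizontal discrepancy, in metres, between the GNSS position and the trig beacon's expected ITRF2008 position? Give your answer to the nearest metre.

43 m

Observed coordinate differences: Δφ = +0.00185°, Δλ = -0.00503°.
Converting to metres (1° lat = 110900 m, cos φ = 0.865449): observed ΔN = 205.2 m, observed ΔE = -482.8 m.
Subtracting the expected shift leaves a residual of 205.2 − (199) = 6.2 m north and -482.8 − (-440) = -42.8 m east.
Residual distance = √(6.2² + (-42.8)²) = 43.2 m.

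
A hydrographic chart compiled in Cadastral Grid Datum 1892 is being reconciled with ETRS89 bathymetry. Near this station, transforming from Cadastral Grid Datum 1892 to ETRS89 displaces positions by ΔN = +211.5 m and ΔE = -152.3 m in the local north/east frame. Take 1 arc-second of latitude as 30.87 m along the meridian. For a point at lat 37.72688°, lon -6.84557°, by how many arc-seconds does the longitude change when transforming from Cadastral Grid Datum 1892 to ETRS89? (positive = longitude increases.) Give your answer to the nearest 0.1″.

Δλ = -6.2″

At latitude 37.72688°, cos φ = 0.790937.
1″ of longitude at this latitude = 30.87 × cos φ = 24.4162 m, so Δλ = -152.3 / 24.4162 = -6.238″.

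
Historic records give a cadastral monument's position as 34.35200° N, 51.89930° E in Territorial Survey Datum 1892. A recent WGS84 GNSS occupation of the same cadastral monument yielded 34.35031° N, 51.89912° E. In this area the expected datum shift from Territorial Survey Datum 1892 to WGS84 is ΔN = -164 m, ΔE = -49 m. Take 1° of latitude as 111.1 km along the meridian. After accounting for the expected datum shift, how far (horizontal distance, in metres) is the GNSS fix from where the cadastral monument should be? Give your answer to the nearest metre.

40 m

Observed coordinate differences: Δφ = -0.00169°, Δλ = -0.00018°.
Converting to metres (1° lat = 111100 m, cos φ = 0.825587): observed ΔN = -187.8 m, observed ΔE = -16.5 m.
Subtracting the expected shift leaves a residual of -187.8 − (-164) = -23.8 m north and -16.5 − (-49) = 32.5 m east.
Residual distance = √((-23.8)² + 32.5²) = 40.3 m.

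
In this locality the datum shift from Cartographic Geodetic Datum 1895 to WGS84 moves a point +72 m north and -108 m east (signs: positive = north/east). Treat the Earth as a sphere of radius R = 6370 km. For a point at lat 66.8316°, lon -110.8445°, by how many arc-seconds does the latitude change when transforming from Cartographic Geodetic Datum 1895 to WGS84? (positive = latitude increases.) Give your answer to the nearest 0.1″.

On a sphere of radius R, 1 rad of latitude = R, so Δφ = ΔN / R = 72.0 / 6370000 = 1.1303e-05 rad = 2.331″.

Δφ = 2.3″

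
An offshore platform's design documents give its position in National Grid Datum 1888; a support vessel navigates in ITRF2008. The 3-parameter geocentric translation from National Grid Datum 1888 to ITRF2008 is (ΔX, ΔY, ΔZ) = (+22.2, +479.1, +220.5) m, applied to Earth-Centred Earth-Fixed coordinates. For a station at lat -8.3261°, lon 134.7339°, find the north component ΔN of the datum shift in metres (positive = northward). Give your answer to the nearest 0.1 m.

At φ = -8.3261°, λ = 134.7339°: sin φ = -0.144807, cos φ = 0.989460, sin λ = 0.710383, cos λ = -0.703815.
ΔN = −sin φ cos λ·ΔX − sin φ sin λ·ΔY + cos φ·ΔZ = −(-0.144807)(-0.703815)(22.2) − (-0.144807)(0.710383)(479.1) + (0.989460)(220.5) = 265.20 m.

ΔN = 265.2 m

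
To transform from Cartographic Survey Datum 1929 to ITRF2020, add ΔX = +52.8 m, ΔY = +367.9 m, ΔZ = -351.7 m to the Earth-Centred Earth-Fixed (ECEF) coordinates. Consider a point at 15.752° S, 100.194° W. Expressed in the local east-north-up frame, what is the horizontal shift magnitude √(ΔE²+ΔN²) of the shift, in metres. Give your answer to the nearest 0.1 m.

439.5 m

The local east axis at (φ, λ) is (−sin λ, cos λ, 0), so ΔE = −sin(-100.194°)·52.8 + cos(-100.194°)·367.9 = -13.15 m.
The local north axis is (−sin φ cos λ, −sin φ sin λ, cos φ), giving ΔN = -2.537 − 98.299 − 338.492 = -439.33 m.
Horizontal magnitude = √(ΔE² + ΔN²) = √((-13.15)² + (-439.33)²) = 439.52 m.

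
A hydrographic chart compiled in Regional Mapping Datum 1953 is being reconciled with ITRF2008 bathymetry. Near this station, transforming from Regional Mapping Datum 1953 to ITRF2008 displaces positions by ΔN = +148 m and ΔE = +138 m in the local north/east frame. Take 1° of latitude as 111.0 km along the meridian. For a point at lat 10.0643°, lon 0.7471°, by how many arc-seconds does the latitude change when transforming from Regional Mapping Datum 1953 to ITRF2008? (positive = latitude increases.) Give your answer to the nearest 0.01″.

Δφ = 4.80″

1° of latitude = 111.0 km, so Δφ = 148.0 / 111000 = 0.0013333° = 4.800″.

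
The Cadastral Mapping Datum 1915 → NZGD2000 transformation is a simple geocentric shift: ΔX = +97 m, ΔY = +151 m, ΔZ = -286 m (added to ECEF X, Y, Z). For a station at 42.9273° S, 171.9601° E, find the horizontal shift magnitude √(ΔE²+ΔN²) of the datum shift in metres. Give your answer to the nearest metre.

At φ = -42.9273°, λ = 171.9601°: sin φ = -0.681070, cos φ = 0.732218, sin λ = 0.139863, cos λ = -0.990171.
ΔE = −sin λ·ΔX + cos λ·ΔY = −(0.139863)·(97) + (-0.990171)·(151) = -163.08 m.
ΔN = −sin φ cos λ·ΔX − sin φ sin λ·ΔY + cos φ·ΔZ = −(-0.681070)(-0.990171)(97) − (-0.681070)(0.139863)(151) + (0.732218)(-286) = -260.45 m.
Horizontal magnitude = √(ΔE² + ΔN²) = √((-163.08)² + (-260.45)²) = 307.29 m.

307 m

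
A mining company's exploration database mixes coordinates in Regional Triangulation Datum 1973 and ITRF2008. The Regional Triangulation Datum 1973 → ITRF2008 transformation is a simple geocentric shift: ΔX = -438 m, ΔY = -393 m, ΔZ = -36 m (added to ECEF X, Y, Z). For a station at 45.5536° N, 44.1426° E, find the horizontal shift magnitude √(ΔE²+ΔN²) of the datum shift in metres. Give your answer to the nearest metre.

395 m

At φ = 45.5536°, λ = 44.1426°: sin φ = 0.713906, cos φ = 0.700242, sin λ = 0.696447, cos λ = 0.717609.
ΔE = −sin λ·ΔX + cos λ·ΔY = −(0.696447)·(-438) + (0.717609)·(-393) = 23.02 m.
ΔN = −sin φ cos λ·ΔX − sin φ sin λ·ΔY + cos φ·ΔZ = −(0.713906)(0.717609)(-438) − (0.713906)(0.696447)(-393) + (0.700242)(-36) = 394.58 m.
Horizontal magnitude = √(ΔE² + ΔN²) = √(23.02² + 394.58²) = 395.25 m.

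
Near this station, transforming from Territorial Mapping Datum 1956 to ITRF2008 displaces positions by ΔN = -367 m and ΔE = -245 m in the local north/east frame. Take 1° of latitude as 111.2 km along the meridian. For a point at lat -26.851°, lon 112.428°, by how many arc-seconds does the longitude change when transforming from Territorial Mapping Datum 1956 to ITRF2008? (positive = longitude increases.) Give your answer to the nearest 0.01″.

At latitude -26.851°, cos φ = 0.892184.
1° of longitude at this latitude = 111.2 × cos φ = 99.21 km, so Δλ = -245.0 / 99210.9 = -0.0024695° = -8.890″.

Δλ = -8.89″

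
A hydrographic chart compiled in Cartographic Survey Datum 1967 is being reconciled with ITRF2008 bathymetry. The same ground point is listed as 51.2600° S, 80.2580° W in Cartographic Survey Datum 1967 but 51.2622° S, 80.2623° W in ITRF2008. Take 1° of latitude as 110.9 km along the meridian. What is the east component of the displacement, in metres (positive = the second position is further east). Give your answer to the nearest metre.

Δφ = -51.2622° − -51.2600° = -0.0022°; Δλ = -80.2623° − -80.2580° = -0.0043°.
ΔN = Δφ × 110900 = -244.0 m; ΔE = Δλ × 110900 × cos(-51.2600°) = -0.0043 × 110900 × 0.625787 = -298.4 m.

ΔE = -298 m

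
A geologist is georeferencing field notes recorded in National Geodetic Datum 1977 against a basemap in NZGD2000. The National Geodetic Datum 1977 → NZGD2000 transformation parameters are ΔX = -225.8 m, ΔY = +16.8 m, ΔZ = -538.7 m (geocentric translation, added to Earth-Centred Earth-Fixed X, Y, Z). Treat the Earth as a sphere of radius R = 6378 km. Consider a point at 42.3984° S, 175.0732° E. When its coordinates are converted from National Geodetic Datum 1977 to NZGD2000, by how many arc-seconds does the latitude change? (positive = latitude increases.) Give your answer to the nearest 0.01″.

sin φ = -0.674282, cos φ = 0.738474, sin λ = 0.085883, cos λ = -0.996305.
North component: ΔN = −sin φ cos λ·ΔX − sin φ sin λ·ΔY + cos φ·ΔZ = −(-0.674282)(-0.996305)(-225.8) − (-0.674282)(0.085883)(16.8) + (0.738474)(-538.7) = -245.15 m.
1° of latitude spans πR/180 = 111317 m, so Δφ = -245.15 / 111317 × 3600 = -7.928″.

Δφ = -7.93″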